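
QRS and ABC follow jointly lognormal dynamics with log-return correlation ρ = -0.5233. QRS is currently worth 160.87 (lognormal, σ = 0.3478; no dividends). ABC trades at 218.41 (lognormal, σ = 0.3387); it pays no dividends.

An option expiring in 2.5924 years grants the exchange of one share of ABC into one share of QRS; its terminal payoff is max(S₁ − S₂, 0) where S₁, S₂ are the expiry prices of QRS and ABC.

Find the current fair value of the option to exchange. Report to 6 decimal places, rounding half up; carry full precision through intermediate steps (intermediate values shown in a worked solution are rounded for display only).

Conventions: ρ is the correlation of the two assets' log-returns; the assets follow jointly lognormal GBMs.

σ_eff = √(σ₁² + σ₂² − 2ρσ₁σ₂) = √(0.3478² + 0.3387² − 2·-0.5233·0.3478·0.3387) = 0.599143
d₁ = (ln(S₁/S₂) + (q₂ − q₁ + σ_eff²/2)T) / (σ_eff√T) = (ln(160.87/218.41) + (0.0 − 0.0 + 0.179486)·2.5924) / 0.964675 = 0.165363
d₂ = d₁ − σ_eff√T = 0.165363 − 0.964675 = -0.799312
N(d₁) = 0.565671,  N(d₂) = 0.212055
V = S₁·e^{−q₁T}·N(d₁) − S₂·e^{−q₂T}·N(d₂) = 90.999489 − 46.314871 = 44.684618
Key observation: r never enters — measured in units of ABC, the claim is a call on S₁/S₂ struck at 1, so only the dividend yields and σ_eff matter.

exchange price = 44.684618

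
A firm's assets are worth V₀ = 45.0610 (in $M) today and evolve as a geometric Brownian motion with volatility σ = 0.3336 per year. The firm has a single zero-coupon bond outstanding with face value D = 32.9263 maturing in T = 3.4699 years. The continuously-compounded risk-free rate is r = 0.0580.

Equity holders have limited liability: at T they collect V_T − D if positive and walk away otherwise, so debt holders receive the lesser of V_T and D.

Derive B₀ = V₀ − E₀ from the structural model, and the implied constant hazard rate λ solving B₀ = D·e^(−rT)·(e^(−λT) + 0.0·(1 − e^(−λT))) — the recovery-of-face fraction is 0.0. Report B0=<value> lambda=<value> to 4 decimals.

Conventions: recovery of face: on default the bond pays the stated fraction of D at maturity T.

With assets at 45.0610 and a single debt payment of 32.9263 at 3.4699 years:
d₁ = [ln(V₀/D) + (r + σ²/2)T] / (σ√T)
   = [ln(45.0610/32.9263) + (0.0580 + 0.5·0.3336²)·3.4699] / (0.3336·√3.4699)
   = [0.313745 + 0.394335] / 0.621419 = 1.139457
d₂ = d₁ − σ√T = 1.139457 − 0.621419 = 0.518038
N(d₁) = 0.872744,  N(d₂) = 0.697784,  e^(−rT) = 0.817705
E₀ = V₀·N(d₁) − D·e^(−rT)·N(d₂)
   = 45.0610·0.872744 − 32.9263·0.817705·0.697784 = 20.539575
B₀ = V₀ − E₀ = 45.0610 − 20.539575 = 24.521425
e^(−λT) = (B₀·e^(rT)/D − 0)/(1 − 0) = (24.5214·1.222936/32.9263 − 0)/1 = 0.91076413
λ = −ln(0.91076413)/3.4699 = 0.026938

B0=24.5214 lambda=0.0269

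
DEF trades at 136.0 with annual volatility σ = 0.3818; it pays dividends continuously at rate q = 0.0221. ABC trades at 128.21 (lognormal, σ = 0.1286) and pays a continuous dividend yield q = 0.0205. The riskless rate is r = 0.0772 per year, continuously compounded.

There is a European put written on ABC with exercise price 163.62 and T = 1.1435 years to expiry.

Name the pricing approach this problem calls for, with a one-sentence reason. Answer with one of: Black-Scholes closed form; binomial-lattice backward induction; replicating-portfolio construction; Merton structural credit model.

Key observation: the strike-163.62 put on ABC is European-exercise on a continuously-modelled lognormal underlying, so its value is a single closed-form evaluation.

framework: Black-Scholes closed form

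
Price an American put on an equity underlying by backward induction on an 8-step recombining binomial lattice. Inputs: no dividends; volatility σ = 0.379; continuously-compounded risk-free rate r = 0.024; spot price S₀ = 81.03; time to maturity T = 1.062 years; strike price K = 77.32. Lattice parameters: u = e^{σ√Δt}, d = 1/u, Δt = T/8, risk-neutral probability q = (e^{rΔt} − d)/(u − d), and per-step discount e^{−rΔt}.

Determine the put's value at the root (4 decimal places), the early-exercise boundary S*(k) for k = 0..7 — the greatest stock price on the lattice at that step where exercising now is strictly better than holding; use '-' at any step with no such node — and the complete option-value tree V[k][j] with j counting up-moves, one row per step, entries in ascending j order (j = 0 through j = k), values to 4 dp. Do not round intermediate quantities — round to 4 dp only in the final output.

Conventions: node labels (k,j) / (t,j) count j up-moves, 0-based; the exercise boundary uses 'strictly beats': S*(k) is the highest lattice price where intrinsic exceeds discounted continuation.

params: Δt=0.13275 u=1.14808 d=0.87102 q=0.47705 e^(-rΔt)=0.99682
t_8 payoffs: 50.4741 41.9349 30.6796 15.8442 0.0000 0.0000 0.0000 0.0000 0.0000
t_7: node(7,0) S=30.8212 payoff=46.4988 vs cont=46.2529 → 46.4988 [stop]  node(7,1) S=40.6248 payoff=36.6952 vs cont=36.4493 → 36.6952 [stop]  node(7,2) S=53.5467 payoff=23.7733 vs cont=23.5273 → 23.7733 [stop]  node(7,3) S=70.5789 payoff=6.7411 vs cont=8.2594 → 8.2594 [wait]  node(7,4) S=93.0287 payoff=0.0000 vs cont=0.0000 → 0.0000 [wait]  node(7,5) S=122.6192 payoff=0.0000 vs cont=0.0000 → 0.0000 [wait]  node(7,6) S=161.6220 payoff=0.0000 vs cont=0.0000 → 0.0000 [wait]  node(7,7) S=213.0308 payoff=0.0000 vs cont=0.0000 → 0.0000 [wait]  ⇒ S*(7)=53.5467
t_6: node(6,0) S=35.3851 payoff=41.9349 vs cont=41.6890 → 41.9349 [stop]  node(6,1) S=46.6404 payoff=30.6796 vs cont=30.4337 → 30.6796 [stop]  node(6,2) S=61.4758 payoff=15.8442 vs cont=16.3203 → 16.3203 [wait]  node(6,3) S=81.0300 payoff=0.0000 vs cont=4.3055 → 4.3055 [wait]  node(6,4) S=106.8040 payoff=0.0000 vs cont=0.0000 → 0.0000 [wait]  node(6,5) S=140.7763 payoff=0.0000 vs cont=0.0000 → 0.0000 [wait]  node(6,6) S=185.5545 payoff=0.0000 vs cont=0.0000 → 0.0000 [wait]  ⇒ S*(6)=46.6404
t_5: node(5,0) S=40.6248 payoff=36.6952 vs cont=36.4493 → 36.6952 [stop]  node(5,1) S=53.5467 payoff=23.7733 vs cont=23.7537 → 23.7733 [stop]  node(5,2) S=70.5789 payoff=6.7411 vs cont=10.5549 → 10.5549 [wait]  node(5,3) S=93.0287 payoff=0.0000 vs cont=2.2444 → 2.2444 [wait]  node(5,4) S=122.6192 payoff=0.0000 vs cont=0.0000 → 0.0000 [wait]  node(5,5) S=161.6220 payoff=0.0000 vs cont=0.0000 → 0.0000 [wait]  ⇒ S*(5)=53.5467
t_4: node(4,0) S=46.6404 payoff=30.6796 vs cont=30.4337 → 30.6796 [stop]  node(4,1) S=61.4758 payoff=15.8442 vs cont=17.4119 → 17.4119 [wait]  node(4,2) S=81.0300 payoff=0.0000 vs cont=6.5694 → 6.5694 [wait]  node(4,3) S=106.8040 payoff=0.0000 vs cont=1.1700 → 1.1700 [wait]  node(4,4) S=140.7763 payoff=0.0000 vs cont=0.0000 → 0.0000 [wait]  ⇒ S*(4)=46.6404
t_3: node(3,0) S=53.5467 payoff=23.7733 vs cont=24.2728 → 24.2728 [wait]  node(3,1) S=70.5789 payoff=6.7411 vs cont=12.2006 → 12.2006 [wait]  node(3,2) S=93.0287 payoff=0.0000 vs cont=3.9809 → 3.9809 [wait]  node(3,3) S=122.6192 payoff=0.0000 vs cont=0.6099 → 0.6099 [wait]  ⇒ S*(3)=-
t_2: node(2,0) S=61.4758 payoff=15.8442 vs cont=18.4548 → 18.4548 [wait]  node(2,1) S=81.0300 payoff=0.0000 vs cont=8.2530 → 8.2530 [wait]  node(2,2) S=106.8040 payoff=0.0000 vs cont=2.3652 → 2.3652 [wait]  ⇒ S*(2)=-
t_1: node(1,0) S=70.5789 payoff=6.7411 vs cont=13.5448 → 13.5448 [wait]  node(1,1) S=93.0287 payoff=0.0000 vs cont=5.4269 → 5.4269 [wait]  ⇒ S*(1)=-
t_0: node(0,0) S=81.0300 payoff=0.0000 vs cont=9.6414 → 9.6414 [wait]  ⇒ S*(0)=-

price = 9.6414
boundary = - - - - 46.6404 53.5467 46.6404 53.5467
tree:
9.6414
13.5448 5.4269
18.4548 8.2530 2.3652
24.2728 12.2006 3.9809 0.6099
30.6796 17.4119 6.5694 1.1700 0.0000
36.6952 23.7733 10.5549 2.2444 0.0000 0.0000
41.9349 30.6796 16.3203 4.3055 0.0000 0.0000 0.0000
46.4988 36.6952 23.7733 8.2594 0.0000 0.0000 0.0000 0.0000
50.4741 41.9349 30.6796 15.8442 0.0000 0.0000 0.0000 0.0000 0.0000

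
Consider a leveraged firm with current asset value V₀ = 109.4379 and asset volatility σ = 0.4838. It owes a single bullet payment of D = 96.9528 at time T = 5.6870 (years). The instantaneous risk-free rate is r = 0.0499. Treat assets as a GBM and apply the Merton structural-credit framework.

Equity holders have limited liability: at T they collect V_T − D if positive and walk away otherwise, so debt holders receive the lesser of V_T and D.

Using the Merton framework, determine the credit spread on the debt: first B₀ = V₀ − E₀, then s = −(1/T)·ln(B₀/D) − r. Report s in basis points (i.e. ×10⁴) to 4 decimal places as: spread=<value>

With assets at 109.4379 and a single debt payment of 96.9528 at 5.6870 years:
d₁ = [ln(V₀/D) + (r + σ²/2)T] / (σ√T)
   = [ln(109.4379/96.9528) + (0.0499 + 0.5·0.4838²)·5.6870] / (0.4838·√5.6870)
   = [0.121133 + 0.949338] / 1.153739 = 0.927828
d₂ = d₁ − σ√T = 0.927828 − 1.153739 = -0.225911
N(d₁) = 0.823252,  N(d₂) = 0.410635,  e^(−rT) = 0.752931
E₀ = V₀·N(d₁) − D·e^(−rT)·N(d₂)
   = 109.4379·0.823252 − 96.9528·0.752931·0.410635 = 60.119035
B₀ = V₀ − E₀ = 109.4379 − 60.119035 = 49.318865
spread = −(1/T)·ln(B₀/D) − r = −(1/5.6870)·ln(49.318865/96.9528) − 0.0499 = 0.06895310
in basis points: 0.06895310 × 10⁴ = 689.5310 bp

spread=689.5310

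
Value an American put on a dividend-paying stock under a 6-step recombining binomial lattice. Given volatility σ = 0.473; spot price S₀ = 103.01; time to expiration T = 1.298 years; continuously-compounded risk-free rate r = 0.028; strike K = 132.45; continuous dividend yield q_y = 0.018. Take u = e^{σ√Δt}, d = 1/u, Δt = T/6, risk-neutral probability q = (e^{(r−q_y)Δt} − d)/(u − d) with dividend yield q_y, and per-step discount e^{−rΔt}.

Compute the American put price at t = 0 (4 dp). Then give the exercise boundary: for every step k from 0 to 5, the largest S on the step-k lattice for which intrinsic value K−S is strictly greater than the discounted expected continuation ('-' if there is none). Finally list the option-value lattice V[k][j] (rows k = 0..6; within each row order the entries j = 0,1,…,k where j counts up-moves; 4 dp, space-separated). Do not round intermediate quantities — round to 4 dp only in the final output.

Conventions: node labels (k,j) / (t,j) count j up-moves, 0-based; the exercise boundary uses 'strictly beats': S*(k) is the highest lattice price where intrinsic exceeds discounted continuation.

price = 41.4885
boundary = - - - 53.2408 66.3422 82.6675
tree:
41.4885
53.4150 27.4777
66.3462 38.3378 14.5808
79.2092 51.5270 22.7419 4.8072
89.7232 66.1078 34.4089 8.7951 0.0000
98.1610 79.2092 49.7825 16.0912 0.0000 0.0000
104.9324 89.7232 66.1078 29.4400 0.0000 0.0000 0.0000

params: Δt=0.21633 u=1.24608 d=0.80252 q=0.45010 e^(-rΔt)=0.99396
t_6 payoffs: 104.9324 89.7232 66.1078 29.4400 0.0000 0.0000 0.0000
t_5: node(5,0) S=34.2890 payoff=98.1610 vs cont=97.4944 → 98.1610 [stop]  node(5,1) S=53.2408 payoff=79.2092 vs cont=78.6162 → 79.2092 [stop]  node(5,2) S=82.6675 payoff=49.7825 vs cont=49.3040 → 49.7825 [stop]  node(5,3) S=128.3584 payoff=4.0916 vs cont=16.0912 → 16.0912 [wait]  node(5,4) S=199.3030 payoff=0.0000 vs cont=0.0000 → 0.0000 [wait]  node(5,5) S=309.4593 payoff=0.0000 vs cont=0.0000 → 0.0000 [wait]  ⇒ S*(5)=82.6675
t_4: node(4,0) S=42.7268 payoff=89.7232 vs cont=89.0894 → 89.7232 [stop]  node(4,1) S=66.3422 payoff=66.1078 vs cont=65.5658 → 66.1078 [stop]  node(4,2) S=103.0100 payoff=29.4400 vs cont=34.4089 → 34.4089 [wait]  node(4,3) S=159.9444 payoff=0.0000 vs cont=8.7951 → 8.7951 [wait]  node(4,4) S=248.3469 payoff=0.0000 vs cont=0.0000 → 0.0000 [wait]  ⇒ S*(4)=66.3422
t_3: node(3,0) S=53.2408 payoff=79.2092 vs cont=78.6162 → 79.2092 [stop]  node(3,1) S=82.6675 payoff=49.7825 vs cont=51.5270 → 51.5270 [wait]  node(3,2) S=128.3584 payoff=4.0916 vs cont=22.7419 → 22.7419 [wait]  node(3,3) S=199.3030 payoff=0.0000 vs cont=4.8072 → 4.8072 [wait]  ⇒ S*(3)=53.2408
t_2: node(2,0) S=66.3422 payoff=66.1078 vs cont=66.3462 → 66.3462 [wait]  node(2,1) S=103.0100 payoff=29.4400 vs cont=38.3378 → 38.3378 [wait]  node(2,2) S=159.9444 payoff=0.0000 vs cont=14.5808 → 14.5808 [wait]  ⇒ S*(2)=-
t_1: node(1,0) S=82.6675 payoff=49.7825 vs cont=53.4150 → 53.4150 [wait]  node(1,1) S=128.3584 payoff=4.0916 vs cont=27.4777 → 27.4777 [wait]  ⇒ S*(1)=-
t_0: node(0,0) S=103.0100 payoff=29.4400 vs cont=41.4885 → 41.4885 [wait]  ⇒ S*(0)=-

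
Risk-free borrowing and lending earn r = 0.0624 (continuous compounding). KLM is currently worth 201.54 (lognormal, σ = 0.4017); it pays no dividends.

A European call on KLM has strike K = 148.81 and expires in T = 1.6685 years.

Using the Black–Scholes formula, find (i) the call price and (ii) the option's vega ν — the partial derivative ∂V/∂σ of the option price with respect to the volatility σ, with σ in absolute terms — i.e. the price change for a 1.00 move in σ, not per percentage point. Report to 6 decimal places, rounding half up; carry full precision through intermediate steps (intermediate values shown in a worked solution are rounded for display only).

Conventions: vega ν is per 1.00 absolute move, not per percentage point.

price = 77.762326
ν = 60.181086

σ√T = 0.4017·√1.6685 = 0.518878
d₁ = (ln(S/K) + (r+σ²/2)T) / (σ√T) = (ln(201.54/148.81) + (0.0624+0.4017²/2)·1.6685) / 0.518878 = (0.303318 + 0.238731) / 0.518878 = 1.044657
d₂ = d₁ − σ√T = 1.044657 − 0.518878 = 0.525779
e^{−rT} = 0.901122
N(d₁) = 0.851909,  N(d₂) = 0.700479
Call price V = S·N(d₁) − K·e^{−rT}·N(d₂) = 171.693770 − 93.931444 = 77.762326
φ(d₁) = (1/√(2π))·e^{−d₁²/2} = 0.231172
ν = S·φ(d₁)·√T = 60.181086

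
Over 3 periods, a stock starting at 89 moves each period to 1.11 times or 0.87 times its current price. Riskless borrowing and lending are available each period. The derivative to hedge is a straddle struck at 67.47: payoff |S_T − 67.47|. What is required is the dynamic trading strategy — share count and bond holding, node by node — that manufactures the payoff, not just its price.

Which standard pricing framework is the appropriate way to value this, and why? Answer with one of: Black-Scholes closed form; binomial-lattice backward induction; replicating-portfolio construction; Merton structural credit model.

Key observation: a price alone would not answer the question — the per-node share/bond construction on the spot-89, 1.11/0.87 tree is required, and only the replicating-portfolio method yields it.

framework: replicating-portfolio construction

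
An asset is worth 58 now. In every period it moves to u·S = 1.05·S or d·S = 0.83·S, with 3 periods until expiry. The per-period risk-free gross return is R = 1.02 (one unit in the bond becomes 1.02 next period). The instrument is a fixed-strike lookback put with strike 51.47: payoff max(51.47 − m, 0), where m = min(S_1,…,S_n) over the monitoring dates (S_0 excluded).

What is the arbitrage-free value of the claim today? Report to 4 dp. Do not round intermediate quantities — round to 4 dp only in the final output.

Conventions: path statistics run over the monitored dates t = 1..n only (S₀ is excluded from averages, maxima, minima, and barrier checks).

price = 0.9136

Risk-neutral up-probability p* = (R−d)/(u−d) = (1.02−0.83)/(1.05−0.83) = 0.8636; the claim prices as the p*-weighted sum of path payoffs discounted by R^3.
Enumerate all 2^3 = 8 price paths (U = up ×1.05, D = down ×0.83); each path with k up-moves has probability p*^k·(1−p*)^(3−k).
DDD: m=33.1636, payoff=18.3064, prob=0.002536
UDD: m=41.9540, payoff=9.5160, prob=0.016059
DUD: m=41.9540, payoff=9.5160, prob=0.016059
UUD: m=53.0744, payoff=0.0000, prob=0.101709
DDU: m=39.9562, payoff=11.5138, prob=0.016059
UDU: m=50.5470, payoff=0.9230, prob=0.101709
DUU: m=48.1400, payoff=3.3300, prob=0.101709
UUU: m=60.9000, payoff=0.0000, prob=0.644159
Price = Σ prob·payoff / R^3 = 0.969534 / 1.061208 = 0.9136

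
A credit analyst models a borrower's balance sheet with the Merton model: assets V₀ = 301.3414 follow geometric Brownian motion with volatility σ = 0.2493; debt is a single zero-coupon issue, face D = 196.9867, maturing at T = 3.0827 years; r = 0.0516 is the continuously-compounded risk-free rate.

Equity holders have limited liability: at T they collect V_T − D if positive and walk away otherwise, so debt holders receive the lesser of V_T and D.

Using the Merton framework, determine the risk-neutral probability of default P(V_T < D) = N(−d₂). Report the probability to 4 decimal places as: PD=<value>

Apply the equity-as-call identities (strike 196.9867, horizon 3.0827 years):
d₁ = [ln(V₀/D) + (r + σ²/2)T] / (σ√T)
   = [ln(301.3414/196.9867) + (0.0516 + 0.5·0.2493²)·3.0827] / (0.2493·√3.0827)
   = [0.425108 + 0.254863] / 0.437711 = 1.553468
d₂ = d₁ − σ√T = 1.553468 − 0.437711 = 1.115756
risk-neutral PD = N(−d₂) = N(-1.115756) = 0.132263

PD=0.1323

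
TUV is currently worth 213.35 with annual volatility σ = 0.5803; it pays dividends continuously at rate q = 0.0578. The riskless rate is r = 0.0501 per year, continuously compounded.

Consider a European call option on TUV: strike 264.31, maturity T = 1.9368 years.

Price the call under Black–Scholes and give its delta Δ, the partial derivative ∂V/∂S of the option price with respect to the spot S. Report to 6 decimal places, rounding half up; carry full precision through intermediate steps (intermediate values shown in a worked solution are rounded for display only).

σ√T = 0.5803·√1.9368 = 0.807597
d₁ = (ln(S/K) + (r−q+σ²/2)T) / (σ√T) = (ln(213.35/264.31) + (0.0501−0.0578+0.5803²/2)·1.9368) / 0.807597 = (-0.214189 + 0.311193) / 0.807597 = 0.120115
d₂ = d₁ − σ√T = 0.120115 − 0.807597 = -0.687482
e^{−rT} = 0.907525
e^{−qT} = 0.894092
N(d₁) = 0.547804,  N(d₂) = 0.245889
Call price V = S·e^{−qT}·N(d₁) − K·e^{−rT}·N(d₂) = 104.496068 − 58.981028 = 45.515040
Δ = e^{−qT}·N(d₁) = 0.489787

price = 45.515040
Δ = 0.489787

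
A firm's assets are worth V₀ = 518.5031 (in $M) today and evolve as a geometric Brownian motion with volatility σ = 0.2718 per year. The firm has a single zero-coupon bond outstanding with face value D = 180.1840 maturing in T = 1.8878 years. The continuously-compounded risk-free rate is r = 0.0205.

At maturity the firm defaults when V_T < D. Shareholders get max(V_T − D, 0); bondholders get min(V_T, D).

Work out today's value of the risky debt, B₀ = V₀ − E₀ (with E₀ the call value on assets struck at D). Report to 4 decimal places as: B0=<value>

B0=173.2910

Apply the equity-as-call identities (strike 180.1840, horizon 1.8878 years):
d₁ = [ln(V₀/D) + (r + σ²/2)T] / (σ√T)
   = [ln(518.5031/180.1840) + (0.0205 + 0.5·0.2718²)·1.8878] / (0.2718·√1.8878)
   = [1.056967 + 0.108431] / 0.373446 = 3.120663
d₂ = d₁ − σ√T = 3.120663 − 0.373446 = 2.747218
N(d₁) = 0.999098,  N(d₂) = 0.996995,  e^(−rT) = 0.962039
E₀ = V₀·N(d₁) − D·e^(−rT)·N(d₂)
   = 518.5031·0.999098 − 180.1840·0.962039·0.996995 = 345.212120
B₀ = V₀ − E₀ = 518.5031 − 345.212120 = 173.290980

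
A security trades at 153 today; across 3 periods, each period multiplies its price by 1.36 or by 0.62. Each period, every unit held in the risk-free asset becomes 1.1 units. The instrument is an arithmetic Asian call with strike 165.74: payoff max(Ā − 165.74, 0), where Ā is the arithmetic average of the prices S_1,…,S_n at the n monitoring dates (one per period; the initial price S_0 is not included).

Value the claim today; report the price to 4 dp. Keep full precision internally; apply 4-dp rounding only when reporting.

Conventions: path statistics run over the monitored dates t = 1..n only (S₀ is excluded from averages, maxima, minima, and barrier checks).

Risk-neutral up-probability p* = (R−d)/(u−d) = (1.1−0.62)/(1.36−0.62) = 0.6486; the claim prices as the p*-weighted sum of path payoffs discounted by R^3.
Enumerate all 2^3 = 8 price paths (U = up ×1.36, D = down ×0.62); each path with k up-moves has probability p*^k·(1−p*)^(3−k).
DDD: Ā=63.3791, payoff=0.0000, prob=0.043374
UDD: Ā=139.0252, payoff=0.0000, prob=0.080074
DUD: Ā=101.2852, payoff=0.0000, prob=0.080074
UUD: Ā=222.1740, payoff=56.4340, prob=0.147829
DDU: Ā=77.8864, payoff=0.0000, prob=0.080074
UDU: Ā=170.8476, payoff=5.1076, prob=0.147829
DUU: Ā=133.1076, payoff=0.0000, prob=0.147829
UUU: Ā=291.9779, payoff=126.2379, prob=0.272916
Price = Σ prob·payoff / R^3 = 43.549936 / 1.331000 = 32.7197

price = 32.7197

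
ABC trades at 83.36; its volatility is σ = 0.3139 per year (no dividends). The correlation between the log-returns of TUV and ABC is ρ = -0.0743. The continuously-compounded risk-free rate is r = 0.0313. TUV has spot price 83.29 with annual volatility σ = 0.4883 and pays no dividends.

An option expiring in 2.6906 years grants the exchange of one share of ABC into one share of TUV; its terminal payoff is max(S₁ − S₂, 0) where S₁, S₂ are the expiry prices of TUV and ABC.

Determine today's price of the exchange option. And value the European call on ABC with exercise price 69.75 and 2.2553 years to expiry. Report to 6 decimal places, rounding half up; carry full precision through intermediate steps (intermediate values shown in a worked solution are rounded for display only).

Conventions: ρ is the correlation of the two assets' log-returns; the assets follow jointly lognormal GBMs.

σ_eff = √(σ₁² + σ₂² − 2ρσ₁σ₂) = √(0.4883² + 0.3139² − 2·-0.0743·0.4883·0.3139) = 0.599789
d₁ = (ln(S₁/S₂) + (q₂ − q₁ + σ_eff²/2)T) / (σ_eff√T) = (ln(83.29/83.36) + (0.0 − 0.0 + 0.179874)·2.6906) / 0.983837 = 0.491065
d₂ = d₁ − σ_eff√T = 0.491065 − 0.983837 = -0.492772
N(d₁) = 0.688310,  N(d₂) = 0.311087
V = S₁·e^{−q₁T}·N(d₁) − S₂·e^{−q₂T}·N(d₂) = 57.329311 − 25.932186 = 31.397126
[vanilla: ABC call K=69.75]
σ√T = 0.3139·√2.2553 = 0.471404
d₁ = (ln(S/K) + (r+σ²/2)T) / (σ√T) = (ln(83.36/69.75) + (0.0313+0.3139²/2)·2.2553) / 0.471404 = (0.178251 + 0.181702) / 0.471404 = 0.763576
d₂ = d₁ − σ√T = 0.763576 − 0.471404 = 0.292172
e^{−rT} = 0.931843
N(d₁) = 0.777440,  N(d₂) = 0.614922
price = S·N(d₁) − K·e^{−rT}·N(d₂) = 64.807404 − 39.967529 = 24.839875

exchange price = 31.397126
price(ABC call K=69.75) = 24.839875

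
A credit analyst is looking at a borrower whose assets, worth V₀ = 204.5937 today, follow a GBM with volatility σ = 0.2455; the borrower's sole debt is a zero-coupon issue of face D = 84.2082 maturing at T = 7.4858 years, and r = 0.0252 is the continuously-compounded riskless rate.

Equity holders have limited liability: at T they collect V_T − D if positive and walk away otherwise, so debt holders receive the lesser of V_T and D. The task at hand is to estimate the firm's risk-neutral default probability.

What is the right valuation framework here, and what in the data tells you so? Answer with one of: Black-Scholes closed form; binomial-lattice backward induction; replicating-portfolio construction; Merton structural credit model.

Key observation: the data describe a firm's assets (V₀ = 204.5937, GBM) and a single zero-coupon debt of face 84.2082, so credit quantities follow from equity-as-call in the structural model.

framework: Merton structural credit model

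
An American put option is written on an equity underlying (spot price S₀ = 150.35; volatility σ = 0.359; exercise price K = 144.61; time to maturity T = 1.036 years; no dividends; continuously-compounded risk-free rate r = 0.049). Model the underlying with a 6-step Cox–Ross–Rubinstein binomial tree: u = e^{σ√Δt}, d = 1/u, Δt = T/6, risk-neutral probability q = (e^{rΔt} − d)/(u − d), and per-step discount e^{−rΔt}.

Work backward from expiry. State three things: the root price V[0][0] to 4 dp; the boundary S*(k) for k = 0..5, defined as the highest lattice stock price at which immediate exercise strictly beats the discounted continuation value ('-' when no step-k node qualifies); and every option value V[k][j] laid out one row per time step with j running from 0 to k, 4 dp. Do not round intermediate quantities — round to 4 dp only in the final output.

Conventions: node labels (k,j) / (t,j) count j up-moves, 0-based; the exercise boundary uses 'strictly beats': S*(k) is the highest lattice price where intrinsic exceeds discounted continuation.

price = 15.4802
boundary = - - - 96.1047 111.5657 96.1047
tree:
15.4802
23.5631 7.3738
34.5893 12.5470 2.1417
48.5053 20.7700 4.2447 0.0000
61.8237 33.0443 8.4126 0.0000 0.0000
73.2965 48.5053 16.6730 0.0000 0.0000 0.0000
83.1793 61.8237 33.0443 0.0000 0.0000 0.0000 0.0000

Δt=0.17267  u=1.16088  d=0.86142  q=0.49115  discount=0.99158
step 6 (expiry): payoffs max(K−S,0) = 83.1793 61.8237 33.0443 0.0000 0.0000 0.0000 0.0000
step 5: (k=5,j=0): S=71.3135, K−S=73.2965, hold=72.0781 ⇒ V=73.2965 exercise | (k=5,j=1): S=96.1047, K−S=48.5053, hold=47.2870 ⇒ V=48.5053 exercise | (k=5,j=2): S=129.5141, K−S=15.0959, hold=16.6730 ⇒ V=16.6730 continue | (k=5,j=3): S=174.5379, K−S=0.0000, hold=0.0000 ⇒ V=0.0000 continue | (k=5,j=4): S=235.2135, K−S=0.0000, hold=0.0000 ⇒ V=0.0000 continue | (k=5,j=5): S=316.9822, K−S=0.0000, hold=0.0000 ⇒ V=0.0000 continue  boundary S*=96.1047
step 4: (k=4,j=0): S=82.7863, K−S=61.8237, hold=60.6054 ⇒ V=61.8237 exercise | (k=4,j=1): S=111.5657, K−S=33.0443, hold=32.5940 ⇒ V=33.0443 exercise | (k=4,j=2): S=150.3500, K−S=0.0000, hold=8.4126 ⇒ V=8.4126 continue | (k=4,j=3): S=202.6170, K−S=0.0000, hold=0.0000 ⇒ V=0.0000 continue | (k=4,j=4): S=273.0540, K−S=0.0000, hold=0.0000 ⇒ V=0.0000 continue  boundary S*=111.5657
step 3: (k=3,j=0): S=96.1047, K−S=48.5053, hold=47.2870 ⇒ V=48.5053 exercise | (k=3,j=1): S=129.5141, K−S=15.0959, hold=20.7700 ⇒ V=20.7700 continue | (k=3,j=2): S=174.5379, K−S=0.0000, hold=4.2447 ⇒ V=4.2447 continue | (k=3,j=3): S=235.2135, K−S=0.0000, hold=0.0000 ⇒ V=0.0000 continue  boundary S*=96.1047
step 2: (k=2,j=0): S=111.5657, K−S=33.0443, hold=34.5893 ⇒ V=34.5893 continue | (k=2,j=1): S=150.3500, K−S=0.0000, hold=12.5470 ⇒ V=12.5470 continue | (k=2,j=2): S=202.6170, K−S=0.0000, hold=2.1417 ⇒ V=2.1417 continue  boundary S*=-
step 1: (k=1,j=0): S=129.5141, K−S=15.0959, hold=23.5631 ⇒ V=23.5631 continue | (k=1,j=1): S=174.5379, K−S=0.0000, hold=7.3738 ⇒ V=7.3738 continue  boundary S*=-
step 0: (k=0,j=0): S=150.3500, K−S=0.0000, hold=15.4802 ⇒ V=15.4802 continue  boundary S*=-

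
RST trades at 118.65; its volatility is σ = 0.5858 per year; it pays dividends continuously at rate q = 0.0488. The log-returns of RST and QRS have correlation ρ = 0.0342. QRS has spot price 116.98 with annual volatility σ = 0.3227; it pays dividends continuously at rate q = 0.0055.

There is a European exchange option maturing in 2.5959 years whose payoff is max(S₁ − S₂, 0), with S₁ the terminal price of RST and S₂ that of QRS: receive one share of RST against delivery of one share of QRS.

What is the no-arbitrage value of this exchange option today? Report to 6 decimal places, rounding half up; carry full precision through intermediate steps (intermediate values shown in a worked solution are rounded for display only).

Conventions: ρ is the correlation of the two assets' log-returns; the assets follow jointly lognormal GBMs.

σ_eff = √(σ₁² + σ₂² − 2ρσ₁σ₂) = √(0.5858² + 0.3227² − 2·0.0342·0.5858·0.3227) = 0.659065
d₁ = (ln(S₁/S₂) + (q₂ − q₁ + σ_eff²/2)T) / (σ_eff√T) = (ln(118.65/116.98) + (0.0055 − 0.0488 + 0.217183)·2.5959) / 1.061872 = 0.438432
d₂ = d₁ − σ_eff√T = 0.438432 − 1.061872 = -0.623440
N(d₁) = 0.669463,  N(d₂) = 0.266498
V = S₁·e^{−q₁T}·N(d₁) − S₂·e^{−q₂T}·N(d₂) = 69.980691 − 30.732960 = 39.247731
Key observation: pricing in QRS-units makes this a unit-strike call on the ratio S₁/S₂ — the risk-free rate cancels and cannot affect the value.

exchange price = 39.247731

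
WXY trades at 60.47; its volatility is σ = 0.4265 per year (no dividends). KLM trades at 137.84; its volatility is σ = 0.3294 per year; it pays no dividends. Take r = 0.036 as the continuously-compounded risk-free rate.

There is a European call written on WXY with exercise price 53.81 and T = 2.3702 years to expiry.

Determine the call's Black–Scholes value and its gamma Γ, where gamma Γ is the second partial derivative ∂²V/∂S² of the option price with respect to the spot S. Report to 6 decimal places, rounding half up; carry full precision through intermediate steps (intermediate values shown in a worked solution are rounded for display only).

price = 20.305239
Γ = 0.008208

σ√T = 0.4265·√2.3702 = 0.656616
d₁ = (ln(S/K) + (r+σ²/2)T) / (σ√T) = (ln(60.47/53.81) + (0.036+0.4265²/2)·2.3702) / 0.656616 = (0.116688 + 0.300900) / 0.656616 = 0.635969
d₂ = d₁ − σ√T = 0.635969 − 0.656616 = -0.020647
e^{−rT} = 0.918212
N(d₁) = 0.737602,  N(d₂) = 0.491764
Call price V = S·N(d₁) − K·e^{−rT}·N(d₂) = 44.602778 − 24.297539 = 20.305239
φ(d₁) = (1/√(2π))·e^{−d₁²/2} = 0.325899
Γ = φ(d₁) / (S·σ·√T) = 0.008208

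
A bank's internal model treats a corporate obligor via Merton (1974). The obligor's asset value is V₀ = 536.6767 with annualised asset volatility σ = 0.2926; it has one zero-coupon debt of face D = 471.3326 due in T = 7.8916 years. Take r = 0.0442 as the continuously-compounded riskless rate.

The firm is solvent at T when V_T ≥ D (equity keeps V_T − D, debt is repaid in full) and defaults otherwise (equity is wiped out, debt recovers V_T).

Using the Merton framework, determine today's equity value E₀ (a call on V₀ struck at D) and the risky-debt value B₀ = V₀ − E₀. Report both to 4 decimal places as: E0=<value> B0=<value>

E0=261.7696 B0=274.9071

Equity is a call on the firm's assets struck at D = 471.3326:
d₁ = [ln(V₀/D) + (r + σ²/2)T] / (σ√T)
   = [ln(536.6767/471.3326) + (0.0442 + 0.5·0.2926²)·7.8916] / (0.2926·√7.8916)
   = [0.129832 + 0.686627] / 0.821972 = 0.993294
d₂ = d₁ − σ√T = 0.993294 − 0.821972 = 0.171322
N(d₁) = 0.839717,  N(d₂) = 0.568015,  e^(−rT) = 0.705528
E₀ = V₀·N(d₁) − D·e^(−rT)·N(d₂)
   = 536.6767·0.839717 − 471.3326·0.705528·0.568015 = 261.769627
B₀ = V₀ − E₀ = 536.6767 − 261.769627 = 274.907073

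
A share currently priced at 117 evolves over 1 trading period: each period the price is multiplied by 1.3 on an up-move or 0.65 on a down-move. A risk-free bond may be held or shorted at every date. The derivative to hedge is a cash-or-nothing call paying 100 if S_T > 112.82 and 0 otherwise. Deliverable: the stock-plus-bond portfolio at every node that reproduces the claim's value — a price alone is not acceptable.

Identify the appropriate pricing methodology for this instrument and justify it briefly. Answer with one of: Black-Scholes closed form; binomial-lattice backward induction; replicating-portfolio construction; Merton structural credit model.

Key observation: the mandate to exhibit the hedge at every date and state singles out the replicating-portfolio construction on the 1-period tree with factors 1.3 and 0.65 from 117.

framework: replicating-portfolio construction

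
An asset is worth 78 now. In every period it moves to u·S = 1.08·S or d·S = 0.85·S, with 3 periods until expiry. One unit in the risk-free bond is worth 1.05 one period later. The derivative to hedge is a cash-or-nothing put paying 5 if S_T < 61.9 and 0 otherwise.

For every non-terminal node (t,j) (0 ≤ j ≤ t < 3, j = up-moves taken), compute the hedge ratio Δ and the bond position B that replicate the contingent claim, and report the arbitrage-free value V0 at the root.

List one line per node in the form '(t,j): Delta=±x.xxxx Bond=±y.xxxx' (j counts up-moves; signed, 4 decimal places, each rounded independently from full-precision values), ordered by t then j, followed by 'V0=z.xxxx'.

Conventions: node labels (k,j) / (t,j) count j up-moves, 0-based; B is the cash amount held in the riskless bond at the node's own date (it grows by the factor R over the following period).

(0,0): Delta=-0.0573 Bond=4.6742
(1,0): Delta=-0.2715 Bond=19.1093
(1,1): Delta=-0.0321 Bond=2.7777
(2,0): Delta=0.0000 Bond=4.7619
(2,1): Delta=-0.3036 Bond=22.3602
(2,2): Delta=0.0000 Bond=0.0000
V0=0.2013

Arbitrage-free pricing uses the up-move probability p* = (R−d)/(u−d) = 0.8696, discounting each step at R = 1.05.
Terminal payoffs: V(3,0)=5.0000, V(3,1)=5.0000, V(3,2)=0.0000, V(3,3)=0.0000
  t=2,j=0: stock 56.3550 → up 60.8634 (V=5.0000), down 47.9017 (V=5.0000). Price 4.7619; hedge Δ=0.0000, bond B=4.7619.
  t=2,j=1: stock 71.6040 → up 77.3323 (V=0.0000), down 60.8634 (V=5.0000). Price 0.6211; hedge Δ=-0.3036, bond B=22.3602.
  t=2,j=2: stock 90.9792 → up 98.2575 (V=0.0000), down 77.3323 (V=0.0000). Price 0.0000; hedge Δ=0.0000, bond B=0.0000.
  t=1,j=0: stock 66.3000 → up 71.6040 (V=0.6211), down 56.3550 (V=4.7619). Price 1.1059; hedge Δ=-0.2715, bond B=19.1093.
  t=1,j=1: stock 84.2400 → up 90.9792 (V=0.0000), down 71.6040 (V=0.6211). Price 0.0772; hedge Δ=-0.0321, bond B=2.7777.
  t=0,j=0: stock 78.0000 → up 84.2400 (V=0.0772), down 66.3000 (V=1.1059). Price 0.2013; hedge Δ=-0.0573, bond B=4.6742.
Sanity check at the root: Δ(0,0)·S0 + B(0,0) reproduces V0 = 0.2013.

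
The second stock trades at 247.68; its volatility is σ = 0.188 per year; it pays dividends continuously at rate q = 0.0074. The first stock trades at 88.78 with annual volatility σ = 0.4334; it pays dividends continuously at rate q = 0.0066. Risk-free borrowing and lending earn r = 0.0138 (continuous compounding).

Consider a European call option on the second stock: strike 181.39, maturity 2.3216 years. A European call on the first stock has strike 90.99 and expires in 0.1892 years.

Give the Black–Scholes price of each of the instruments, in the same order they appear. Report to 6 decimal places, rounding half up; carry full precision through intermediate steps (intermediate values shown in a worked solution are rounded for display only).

[the second stock call K=181.39]
σ√T = 0.188·√2.3216 = 0.286452
d₁ = (ln(S/K) + (r−q+σ²/2)T) / (σ√T) = (ln(247.68/181.39) + (0.0138−0.0074+0.188²/2)·2.3216) / 0.286452 = (0.311488 + 0.055886) / 0.286452 = 1.282498
d₂ = d₁ − σ√T = 1.282498 − 0.286452 = 0.996046
e^{−rT} = 0.968470
e^{−qT} = 0.982967
N(d₁) = 0.900166,  N(d₂) = 0.840386
price = S·e^{−qT}·N(d₁) − K·e^{−rT}·N(d₂) = 219.155512 − 147.631222 = 71.524290
[the first stock call K=90.99]
σ√T = 0.4334·√0.1892 = 0.188517
d₁ = (ln(S/K) + (r−q+σ²/2)T) / (σ√T) = (ln(88.78/90.99) + (0.0138−0.0066+0.4334²/2)·0.1892) / 0.188517 = (-0.024588 + 0.019131) / 0.188517 = -0.028946
d₂ = d₁ − σ√T = -0.028946 − 0.188517 = -0.217462
e^{−rT} = 0.997392
e^{−qT} = 0.998752
N(d₁) = 0.488454,  N(d₂) = 0.413924
price = S·e^{−qT}·N(d₁) − K·e^{−rT}·N(d₂) = 43.310828 − 37.564745 = 5.746082

price(the second stock call K=181.39) = 71.524290
price(the first stock call K=90.99) = 5.746082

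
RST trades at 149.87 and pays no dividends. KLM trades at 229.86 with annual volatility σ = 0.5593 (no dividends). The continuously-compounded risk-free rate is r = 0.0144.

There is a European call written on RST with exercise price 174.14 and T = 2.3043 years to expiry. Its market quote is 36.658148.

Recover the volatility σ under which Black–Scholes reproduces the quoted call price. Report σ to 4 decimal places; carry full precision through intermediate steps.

At σ = 0.4815 the Black–Scholes value reproduces the quote:
σ√T = 0.4815·√2.3043 = 0.730913
d₁ = (ln(S/K) + (r+σ²/2)T) / (σ√T) = (ln(149.87/174.14) + (0.0144+0.4815²/2)·2.3043) / 0.730913 = (-0.150091 + 0.300299) / 0.730913 = 0.205507
d₂ = d₁ − σ√T = 0.205507 − 0.730913 = -0.525406
e^{−rT} = 0.967363
N(d₁) = 0.581412,  N(d₂) = 0.299650
V = S·N(d₁) − K·e^{−rT}·N(d₂) = 87.136204 − 50.478056 = 36.658148 (matching the quote); vega is positive throughout, so no other σ reproduces this price

sigma = 0.4815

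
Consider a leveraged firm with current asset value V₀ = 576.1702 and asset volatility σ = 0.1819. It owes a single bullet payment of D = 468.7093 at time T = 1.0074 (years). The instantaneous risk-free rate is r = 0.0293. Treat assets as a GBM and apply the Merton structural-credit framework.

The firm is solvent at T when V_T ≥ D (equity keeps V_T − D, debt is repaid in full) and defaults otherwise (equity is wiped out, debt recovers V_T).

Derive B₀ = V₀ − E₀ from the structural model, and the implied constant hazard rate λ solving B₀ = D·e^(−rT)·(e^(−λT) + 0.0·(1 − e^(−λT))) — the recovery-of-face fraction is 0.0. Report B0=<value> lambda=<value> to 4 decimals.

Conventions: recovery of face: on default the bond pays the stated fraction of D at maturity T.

B0=450.7626 lambda=0.0095

With assets at 576.1702 and a single debt payment of 468.7093 at 1.0074 years:
d₁ = [ln(V₀/D) + (r + σ²/2)T] / (σ√T)
   = [ln(576.1702/468.7093) + (0.0293 + 0.5·0.1819²)·1.0074] / (0.1819·√1.0074)
   = [0.206420 + 0.046183] / 0.182572 = 1.383584
d₂ = d₁ − σ√T = 1.383584 − 0.182572 = 1.201012
N(d₁) = 0.916757,  N(d₂) = 0.885127,  e^(−rT) = 0.970915
E₀ = V₀·N(d₁) − D·e^(−rT)·N(d₂)
   = 576.1702·0.916757 − 468.7093·0.970915·0.885127 = 125.407553
B₀ = V₀ − E₀ = 576.1702 − 125.407553 = 450.762647
e^(−λT) = (B₀·e^(rT)/D − 0)/(1 − 0) = (450.7626·1.029957/468.7093 − 0)/1 = 0.99052011
λ = −ln(0.99052011)/1.0074 = 0.009455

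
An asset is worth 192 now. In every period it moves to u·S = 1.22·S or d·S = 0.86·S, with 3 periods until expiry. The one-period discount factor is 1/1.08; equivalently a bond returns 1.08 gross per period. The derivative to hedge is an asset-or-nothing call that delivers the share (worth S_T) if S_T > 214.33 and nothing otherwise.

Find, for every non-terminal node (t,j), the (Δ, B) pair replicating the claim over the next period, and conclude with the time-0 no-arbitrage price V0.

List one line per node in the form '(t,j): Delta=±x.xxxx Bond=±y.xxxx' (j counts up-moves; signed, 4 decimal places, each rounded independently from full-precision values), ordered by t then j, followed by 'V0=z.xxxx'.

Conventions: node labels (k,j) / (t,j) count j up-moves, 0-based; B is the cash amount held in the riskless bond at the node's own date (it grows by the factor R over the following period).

No-arbitrage ⇒ martingale measure with p* = (R−d)/(u−d) = 0.6111.
Payoffs at expiry: V(3,0)=0.0000, V(3,1)=0.0000, V(3,2)=245.7646, V(3,3)=348.6428
(2,0): S=142.0032. Δ = (V_up−V_dn)/(S_up−S_dn) = (0.0000−0.0000)/(173.2439−122.1228) = 0.0000. V = [p*·0.0000 + (1−p*)·0.0000]/1.08 = 0.0000. B = V − Δ·S = 0.0000.
(2,1): S=201.4464. Δ = (V_up−V_dn)/(S_up−S_dn) = (245.7646−0.0000)/(245.7646−173.2439) = 3.3889. V = [p*·245.7646 + (1−p*)·0.0000]/1.08 = 139.0643. B = V − Δ·S = -543.6151.
(2,2): S=285.7728. Δ = (V_up−V_dn)/(S_up−S_dn) = (348.6428−245.7646)/(348.6428−245.7646) = 1.0000. V = [p*·348.6428 + (1−p*)·245.7646]/1.08 = 285.7728. B = V − Δ·S = 0.0000.
(1,0): S=165.1200. Δ = (V_up−V_dn)/(S_up−S_dn) = (139.0643−0.0000)/(201.4464−142.0032) = 2.3394. V = [p*·139.0643 + (1−p*)·0.0000]/1.08 = 78.6887. B = V − Δ·S = -307.6012.
(1,1): S=234.2400. Δ = (V_up−V_dn)/(S_up−S_dn) = (285.7728−139.0643)/(285.7728−201.4464) = 1.7398. V = [p*·285.7728 + (1−p*)·139.0643]/1.08 = 211.7773. B = V − Δ·S = -195.7462.
(0,0): S=192.0000. Δ = (V_up−V_dn)/(S_up−S_dn) = (211.7773−78.6887)/(234.2400−165.1200) = 1.9255. V = [p*·211.7773 + (1−p*)·78.6887]/1.08 = 148.1672. B = V − Δ·S = -221.5235.
As a check, the time-0 holding Δ(0,0)·S0 + B(0,0) comes to 148.1672 — exactly V0.

(0,0): Delta=1.9255 Bond=-221.5235
(1,0): Delta=2.3394 Bond=-307.6012
(1,1): Delta=1.7398 Bond=-195.7462
(2,0): Delta=0.0000 Bond=0.0000
(2,1): Delta=3.3889 Bond=-543.6151
(2,2): Delta=1.0000 Bond=0.0000
V0=148.1672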